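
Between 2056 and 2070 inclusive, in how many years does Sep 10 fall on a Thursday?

Day of week of September 10 in each year:
2056: Sun, 2057: Mon, 2058: Tue, 2059: Wed, 2060: Fri, 2061: Sat, 2062: Sun, 2063: Mon, 2064: Wed, 2065: Thu ✓, 2066: Fri, 2067: Sat, 2068: Mon, 2069: Tue, 2070: Wed
Thursdays: 2065.

1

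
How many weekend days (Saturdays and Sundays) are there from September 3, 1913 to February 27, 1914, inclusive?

September 3, 1913 is a Wednesday.
From September 3, 1913 to February 27, 1914 is 178 days inclusive.
178 = 7 × 25 + 3, so there are 25 full weeks plus 3 extra days.
Each full week contributes 2 weekend days (Sat, Sun): 25 × 2 = 50.
The 3 extra days are Wednesday, Thursday, Friday — none qualify.
Total: 50 + 0 = 50.

50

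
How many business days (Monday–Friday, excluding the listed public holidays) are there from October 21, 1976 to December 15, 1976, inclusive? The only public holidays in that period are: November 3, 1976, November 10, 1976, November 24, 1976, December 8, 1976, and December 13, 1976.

October 21, 1976 is a Thursday.
The range spans 56 days (inclusive of both endpoints).
56 = 7 × 8, so the span is exactly 8 full weeks.
Each full week contributes 5 weekdays (Mon–Fri): 8 × 5 = 40.
Total: 40.
Holidays: November 3, 1976 (Wed); November 10, 1976 (Wed); November 24, 1976 (Wed); December 8, 1976 (Wed); December 13, 1976 (Mon).
All 5 holidays fall on weekdays, so subtract 5.
Business days: 40 − 5 = 35.

35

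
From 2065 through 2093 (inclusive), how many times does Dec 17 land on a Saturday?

4

Day of week of December 17 in each year:
2065: Thu, 2066: Fri, 2067: Sat ✓, 2068: Mon, 2069: Tue, 2070: Wed, 2071: Thu, 2072: Sat ✓, 2073: Sun, 2074: Mon, 2075: Tue, 2076: Thu, 2077: Fri, 2078: Sat ✓, 2079: Sun, 2080: Tue, 2081: Wed, 2082: Thu, 2083: Fri, 2084: Sun, 2085: Mon, 2086: Tue, 2087: Wed, 2088: Fri, 2089: Sat ✓, 2090: Sun, 2091: Mon, 2092: Wed, 2093: Thu
Saturdays: 2067, 2072, 2078, 2089.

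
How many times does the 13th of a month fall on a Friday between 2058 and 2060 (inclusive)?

5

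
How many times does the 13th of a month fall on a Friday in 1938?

1

The 13th falls on a Friday when the month's 13th has weekday Fri.
Jan 13 is Thu; Feb 13 is Sun; Mar 13 is Sun; Apr 13 is Wed; May 13 is Fri ✓; Jun 13 is Mon; Jul 13 is Wed; Aug 13 is Sat; Sep 13 is Tue; Oct 13 is Thu; Nov 13 is Sun; Dec 13 is Tue.
Friday the 13ths: May.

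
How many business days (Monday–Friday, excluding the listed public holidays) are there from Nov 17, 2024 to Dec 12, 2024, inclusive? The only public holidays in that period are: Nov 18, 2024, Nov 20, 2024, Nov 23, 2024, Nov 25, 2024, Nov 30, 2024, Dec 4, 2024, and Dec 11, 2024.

14 business days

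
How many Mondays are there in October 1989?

5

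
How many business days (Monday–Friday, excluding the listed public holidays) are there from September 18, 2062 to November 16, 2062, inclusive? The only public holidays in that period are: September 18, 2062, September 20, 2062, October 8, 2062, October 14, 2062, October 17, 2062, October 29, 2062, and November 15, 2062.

September 18, 2062 is a Monday.
That's 60 days from start to end, counting both.
60 = 7 × 8 + 4, so there are 8 full weeks plus 4 extra days.
Each full week contributes 5 weekdays (Mon–Fri): 8 × 5 = 40.
The 4 extra days are Mon, Tue, Wed, Thu — 4 of them qualify.
Total: 40 + 4 = 44.
Holidays: September 18, 2062 (Mon); September 20, 2062 (Wed); October 8, 2062 (Sun); October 14, 2062 (Sat); October 17, 2062 (Tue); October 29, 2062 (Sun); November 15, 2062 (Wed).
4 of the 7 holidays fall on weekdays; the rest are weekends and were already excluded.
Business days: 44 − 4 = 40.

40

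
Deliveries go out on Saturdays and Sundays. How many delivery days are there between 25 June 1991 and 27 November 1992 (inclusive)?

25 June 1991 is a Tuesday.
That's 522 days from start to end, counting both.
522 = 7 × 74 + 4, so there are 74 full weeks plus 4 extra days.
Each full week contributes 2 days from the set (Sat, Sun): 74 × 2 = 148.
The 4 extra days are Tuesday, Wednesday, Thursday, Friday — none qualify.
Total: 148 + 0 = 148.

148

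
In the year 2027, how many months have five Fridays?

A month has five Fridays exactly when Friday falls within its first (length − 28) days.
Jan: 31 days, starts Fri → 5 of Fri, Sat, Sun ✓
Feb: 28 days, starts Mon → 5 of (none)
Mar: 31 days, starts Mon → 5 of Mon, Tue, Wed
Apr: 30 days, starts Thu → 5 of Thu, Fri ✓
May: 31 days, starts Sat → 5 of Sat, Sun, Mon
Jun: 30 days, starts Tue → 5 of Tue, Wed
Jul: 31 days, starts Thu → 5 of Thu, Fri, Sat ✓
Aug: 31 days, starts Sun → 5 of Sun, Mon, Tue
Sep: 30 days, starts Wed → 5 of Wed, Thu
Oct: 31 days, starts Fri → 5 of Fri, Sat, Sun ✓
Nov: 30 days, starts Mon → 5 of Mon, Tue
Dec: 31 days, starts Wed → 5 of Wed, Thu, Fri ✓
Months with five Fridays: Jan, Apr, Jul, Oct, Dec.

5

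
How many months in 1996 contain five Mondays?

5

A month has five Mondays exactly when Monday falls within its first (length − 28) days.
Jan: 31 days, starts Mon → 5 of Mon, Tue, Wed ✓
Feb: 29 days, starts Thu → 5 of Thu
Mar: 31 days, starts Fri → 5 of Fri, Sat, Sun
Apr: 30 days, starts Mon → 5 of Mon, Tue ✓
May: 31 days, starts Wed → 5 of Wed, Thu, Fri
Jun: 30 days, starts Sat → 5 of Sat, Sun
Jul: 31 days, starts Mon → 5 of Mon, Tue, Wed ✓
Aug: 31 days, starts Thu → 5 of Thu, Fri, Sat
Sep: 30 days, starts Sun → 5 of Sun, Mon ✓
Oct: 31 days, starts Tue → 5 of Tue, Wed, Thu
Nov: 30 days, starts Fri → 5 of Fri, Sat
Dec: 31 days, starts Sun → 5 of Sun, Mon, Tue ✓
Months with five Mondays: Jan, Apr, Jul, Sep, Dec.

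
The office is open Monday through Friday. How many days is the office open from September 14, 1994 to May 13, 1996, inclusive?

434

September 14, 1994 is a Wednesday.
From September 14, 1994 to May 13, 1996 is 608 days inclusive.
608 = 7 × 86 + 6, so there are 86 full weeks plus 6 extra days.
Each full week contributes 5 weekdays (Mon–Fri): 86 × 5 = 430.
The 6 extra days are Wed, Thu, Fri, Sat, Sun, Mon — 4 of them qualify.
Total: 430 + 4 = 434.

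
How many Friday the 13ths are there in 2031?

1

The 13th falls on a Friday when the month's 13th has weekday Fri.
Jan 13 is Mon; Feb 13 is Thu; Mar 13 is Thu; Apr 13 is Sun; May 13 is Tue; Jun 13 is Fri ✓; Jul 13 is Sun; Aug 13 is Wed; Sep 13 is Sat; Oct 13 is Mon; Nov 13 is Thu; Dec 13 is Sat.
Friday the 13ths: Jun.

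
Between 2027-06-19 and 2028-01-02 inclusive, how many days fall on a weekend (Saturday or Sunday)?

2027-06-19 is a Saturday.
From 2027-06-19 to 2028-01-02 is 198 days inclusive.
198 = 7 × 28 + 2, so there are 28 full weeks plus 2 extra days.
Each full week contributes 2 weekend days (Sat, Sun): 28 × 2 = 56.
The 2 extra days are Sat, Sun — 2 of them qualify.
Total: 56 + 2 = 58.

58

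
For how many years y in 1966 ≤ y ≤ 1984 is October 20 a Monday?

3

Day of week of October 20 in each year:
1966: Thu, 1967: Fri, 1968: Sun, 1969: Mon ✓, 1970: Tue, 1971: Wed, 1972: Fri, 1973: Sat, 1974: Sun, 1975: Mon ✓, 1976: Wed, 1977: Thu, 1978: Fri, 1979: Sat, 1980: Mon ✓, 1981: Tue, 1982: Wed, 1983: Thu, 1984: Sat
Mondays: 1969, 1975, 1980.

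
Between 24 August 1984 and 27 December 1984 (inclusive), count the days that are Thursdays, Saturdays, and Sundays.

54

24 August 1984 is a Friday.
The range spans 126 days (inclusive of both endpoints).
126 = 7 × 18, so the span is exactly 18 full weeks.
Each full week contributes 3 days from the set (Thu, Sat, Sun): 18 × 3 = 54.
Total: 54.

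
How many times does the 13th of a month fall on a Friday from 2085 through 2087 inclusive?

5

Friday-the-13ths by year:
2085: Apr, Jul
2086: Sep, Dec
2087: Jun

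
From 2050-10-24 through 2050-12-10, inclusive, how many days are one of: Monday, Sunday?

13

2050-10-24 is a Monday.
That's 48 days from start to end, counting both.
48 = 7 × 6 + 6, so there are 6 full weeks plus 6 extra days.
Each full week contributes 2 days from the set (Mon, Sun): 6 × 2 = 12.
The 6 extra days are Mon, Tue, Wed, Thu, Fri, Sat — 1 of them qualifies.
Total: 12 + 1 = 13.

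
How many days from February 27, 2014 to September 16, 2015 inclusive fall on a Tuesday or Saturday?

February 27, 2014 is a Thursday.
From February 27, 2014 to September 16, 2015 is 567 days inclusive.
567 = 7 × 81, so the span is exactly 81 full weeks.
Each full week contributes 2 days from the set (Tue, Sat): 81 × 2 = 162.
Total: 162.

162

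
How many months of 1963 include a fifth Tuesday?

5

A month has five Tuesdays exactly when Tuesday falls within its first (length − 28) days.
Jan: 31 days, starts Tue → 5 of Tue, Wed, Thu ✓
Feb: 28 days, starts Fri → 5 of (none)
Mar: 31 days, starts Fri → 5 of Fri, Sat, Sun
Apr: 30 days, starts Mon → 5 of Mon, Tue ✓
May: 31 days, starts Wed → 5 of Wed, Thu, Fri
Jun: 30 days, starts Sat → 5 of Sat, Sun
Jul: 31 days, starts Mon → 5 of Mon, Tue, Wed ✓
Aug: 31 days, starts Thu → 5 of Thu, Fri, Sat
Sep: 30 days, starts Sun → 5 of Sun, Mon
Oct: 31 days, starts Tue → 5 of Tue, Wed, Thu ✓
Nov: 30 days, starts Fri → 5 of Fri, Sat
Dec: 31 days, starts Sun → 5 of Sun, Mon, Tue ✓
Months with five Tuesdays: Jan, Apr, Jul, Oct, Dec.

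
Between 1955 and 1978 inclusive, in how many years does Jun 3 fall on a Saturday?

4

Day of week of June 3 in each year:
1955: Fri, 1956: Sun, 1957: Mon, 1958: Tue, 1959: Wed, 1960: Fri, 1961: Sat ✓, 1962: Sun, 1963: Mon, 1964: Wed, 1965: Thu, 1966: Fri, 1967: Sat ✓, 1968: Mon, 1969: Tue, 1970: Wed, 1971: Thu, 1972: Sat ✓, 1973: Sun, 1974: Mon, 1975: Tue, 1976: Thu, 1977: Fri, 1978: Sat ✓
Saturdays: 1961, 1967, 1972, 1978.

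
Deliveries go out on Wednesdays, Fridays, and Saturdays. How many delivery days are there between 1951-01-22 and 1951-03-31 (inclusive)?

1951-01-22 is a Monday.
That's 69 days from start to end, counting both.
69 = 7 × 9 + 6, so there are 9 full weeks plus 6 extra days.
Each full week contributes 3 days from the set (Wed, Fri, Sat): 9 × 3 = 27.
The 6 extra days are Mon, Tue, Wed, Thu, Fri, Sat — 3 of them qualify.
Total: 27 + 3 = 30.

30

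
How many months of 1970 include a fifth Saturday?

4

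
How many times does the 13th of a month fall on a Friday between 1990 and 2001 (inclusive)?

Friday-the-13ths by year:
1990: Apr, Jul
1991: Sep, Dec
1992: Mar, Nov
1993: Aug
1994: May
1995: Jan, Oct
1996: Sep, Dec
1997: Jun
1998: Feb, Mar, Nov
1999: Aug
2000: Oct
2001: Apr, Jul

20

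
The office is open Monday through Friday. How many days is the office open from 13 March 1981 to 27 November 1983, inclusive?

706 weekdays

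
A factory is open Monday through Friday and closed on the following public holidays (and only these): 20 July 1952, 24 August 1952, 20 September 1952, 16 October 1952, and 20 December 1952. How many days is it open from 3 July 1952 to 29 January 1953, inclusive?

3 July 1952 is a Thursday.
From 3 July 1952 to 29 January 1953 is 211 days inclusive.
211 = 7 × 30 + 1, so there are 30 full weeks plus 1 extra day.
Each full week contributes 5 weekdays (Mon–Fri): 30 × 5 = 150.
The 1 extra day is Thursday — 1 of them qualifies.
Total: 150 + 1 = 151.
Holidays: 20 July 1952 (Sun); 24 August 1952 (Sun); 20 September 1952 (Sat); 16 October 1952 (Thu); 20 December 1952 (Sat).
1 of the 5 holidays fall on weekdays; the rest are weekends and were already excluded.
Business days: 151 − 1 = 150.

150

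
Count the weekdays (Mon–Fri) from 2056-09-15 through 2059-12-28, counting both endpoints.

856

2056-09-15 is a Friday.
The range spans 1200 days (inclusive of both endpoints).
1200 = 7 × 171 + 3, so there are 171 full weeks plus 3 extra days.
Each full week contributes 5 weekdays (Mon–Fri): 171 × 5 = 855.
The 3 extra days are Friday, Saturday, Sunday — 1 of them qualifies.
Total: 855 + 1 = 856.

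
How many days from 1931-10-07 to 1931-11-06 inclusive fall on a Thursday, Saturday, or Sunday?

13

1931-10-07 is a Wednesday.
From 1931-10-07 to 1931-11-06 is 31 days inclusive.
31 = 7 × 4 + 3, so there are 4 full weeks plus 3 extra days.
Each full week contributes 3 days from the set (Thu, Sat, Sun): 4 × 3 = 12.
The 3 extra days are Wed, Thu, Fri — 1 of them qualifies.
Total: 12 + 1 = 13.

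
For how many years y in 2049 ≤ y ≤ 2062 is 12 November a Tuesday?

2

Day of week of November 12 in each year:
2049: Fri, 2050: Sat, 2051: Sun, 2052: Tue ✓, 2053: Wed, 2054: Thu, 2055: Fri, 2056: Sun, 2057: Mon, 2058: Tue ✓, 2059: Wed, 2060: Fri, 2061: Sat, 2062: Sun
Tuesdays: 2052, 2058.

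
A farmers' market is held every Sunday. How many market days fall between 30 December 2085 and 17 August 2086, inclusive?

30 December 2085 is a Sunday.
From 30 December 2085 to 17 August 2086 is 231 days inclusive.
231 = 7 × 33, so the span is exactly 33 full weeks.
Each full week contributes one Sunday: 33 so far.
Total: 33.

33 Sundays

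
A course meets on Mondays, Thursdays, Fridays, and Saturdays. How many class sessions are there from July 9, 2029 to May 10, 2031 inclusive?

July 9, 2029 is a Monday.
The range spans 671 days (inclusive of both endpoints).
671 = 7 × 95 + 6, so there are 95 full weeks plus 6 extra days.
Each full week contributes 4 days from the set (Mon, Thu, Fri, Sat): 95 × 4 = 380.
The 6 extra days are Mon, Tue, Wed, Thu, Fri, Sat — 4 of them qualify.
Total: 380 + 4 = 384.

384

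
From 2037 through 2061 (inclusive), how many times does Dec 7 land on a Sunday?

3

Day of week of December 7 in each year:
2037: Mon, 2038: Tue, 2039: Wed, 2040: Fri, 2041: Sat, 2042: Sun ✓, 2043: Mon, 2044: Wed, 2045: Thu, 2046: Fri, 2047: Sat, 2048: Mon, 2049: Tue, 2050: Wed, 2051: Thu, 2052: Sat, 2053: Sun ✓, 2054: Mon, 2055: Tue, 2056: Thu, 2057: Fri, 2058: Sat, 2059: Sun ✓, 2060: Tue, 2061: Wed
Sundays: 2042, 2053, 2059.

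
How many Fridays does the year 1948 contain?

1948-01-01 is a Thursday.
That's 366 days from start to end, counting both.
366 = 7 × 52 + 2, so there are 52 full weeks plus 2 extra days.
Each full week contributes one Friday: 52 so far.
The 2 extra days are Thursday, Friday — 1 of them qualifies.
Total: 52 + 1 = 53.

53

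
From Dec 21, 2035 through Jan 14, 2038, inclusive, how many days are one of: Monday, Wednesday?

Dec 21, 2035 is a Friday.
From Dec 21, 2035 to Jan 14, 2038 is 756 days inclusive.
756 = 7 × 108, so the span is exactly 108 full weeks.
Each full week contributes 2 days from the set (Mon, Wed): 108 × 2 = 216.
Total: 216.

216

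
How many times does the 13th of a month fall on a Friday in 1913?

1

The 13th falls on a Friday when the month's 13th has weekday Fri.
Jan 13 is Mon; Feb 13 is Thu; Mar 13 is Thu; Apr 13 is Sun; May 13 is Tue; Jun 13 is Fri ✓; Jul 13 is Sun; Aug 13 is Wed; Sep 13 is Sat; Oct 13 is Mon; Nov 13 is Thu; Dec 13 is Sat.
Friday the 13ths: Jun.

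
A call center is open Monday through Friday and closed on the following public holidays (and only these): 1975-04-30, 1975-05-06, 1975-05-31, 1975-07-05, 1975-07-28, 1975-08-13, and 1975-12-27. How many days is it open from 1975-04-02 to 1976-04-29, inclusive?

278 working days

1975-04-02 is a Wednesday.
From 1975-04-02 to 1976-04-29 is 394 days inclusive.
394 = 7 × 56 + 2, so there are 56 full weeks plus 2 extra days.
Each full week contributes 5 weekdays (Mon–Fri): 56 × 5 = 280.
The 2 extra days are Wed, Thu — 2 of them qualify.
Total: 280 + 2 = 282.
Holidays: 1975-04-30 (Wed); 1975-05-06 (Tue); 1975-05-31 (Sat); 1975-07-05 (Sat); 1975-07-28 (Mon); 1975-08-13 (Wed); 1975-12-27 (Sat).
4 of the 7 holidays fall on weekdays; the rest are weekends and were already excluded.
Business days: 282 − 4 = 278.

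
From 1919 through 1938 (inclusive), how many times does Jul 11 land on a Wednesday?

Day of week of July 11 in each year:
1919: Fri, 1920: Sun, 1921: Mon, 1922: Tue, 1923: Wed ✓, 1924: Fri, 1925: Sat, 1926: Sun, 1927: Mon, 1928: Wed ✓, 1929: Thu, 1930: Fri, 1931: Sat, 1932: Mon, 1933: Tue, 1934: Wed ✓, 1935: Thu, 1936: Sat, 1937: Sun, 1938: Mon
Wednesdays: 1923, 1928, 1934.

3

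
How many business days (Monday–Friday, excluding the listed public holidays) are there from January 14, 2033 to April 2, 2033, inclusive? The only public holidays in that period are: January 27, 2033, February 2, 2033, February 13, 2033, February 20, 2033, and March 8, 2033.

January 14, 2033 is a Friday.
That's 79 days from start to end, counting both.
79 = 7 × 11 + 2, so there are 11 full weeks plus 2 extra days.
Each full week contributes 5 weekdays (Mon–Fri): 11 × 5 = 55.
The 2 extra days are Friday, Saturday — 1 of them qualifies.
Total: 55 + 1 = 56.
Holidays: January 27, 2033 (Thu); February 2, 2033 (Wed); February 13, 2033 (Sun); February 20, 2033 (Sun); March 8, 2033 (Tue).
3 of the 5 holidays fall on weekdays; the rest are weekends and were already excluded.
Business days: 56 − 3 = 53.

53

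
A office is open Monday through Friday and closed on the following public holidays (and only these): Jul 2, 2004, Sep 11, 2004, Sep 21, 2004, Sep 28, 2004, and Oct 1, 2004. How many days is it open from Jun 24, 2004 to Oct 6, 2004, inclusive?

71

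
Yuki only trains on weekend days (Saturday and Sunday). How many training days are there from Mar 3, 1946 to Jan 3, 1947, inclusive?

Mar 3, 1946 is a Sunday.
From Mar 3, 1946 to Jan 3, 1947 is 307 days inclusive.
307 = 7 × 43 + 6, so there are 43 full weeks plus 6 extra days.
Each full week contributes 2 weekend days (Sat, Sun): 43 × 2 = 86.
The 6 extra days are Sunday, Monday, Tuesday, Wednesday, Thursday, Friday — 1 of them qualifies.
Total: 86 + 1 = 87.

87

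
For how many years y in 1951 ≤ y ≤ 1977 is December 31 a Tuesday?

4

Day of week of December 31 in each year:
1951: Mon, 1952: Wed, 1953: Thu, 1954: Fri, 1955: Sat, 1956: Mon, 1957: Tue ✓, 1958: Wed, 1959: Thu, 1960: Sat, 1961: Sun, 1962: Mon, 1963: Tue ✓, 1964: Thu, 1965: Fri, 1966: Sat, 1967: Sun, 1968: Tue ✓, 1969: Wed, 1970: Thu, 1971: Fri, 1972: Sun, 1973: Mon, 1974: Tue ✓, 1975: Wed, 1976: Fri, 1977: Sat
Tuesdays: 1957, 1963, 1968, 1974.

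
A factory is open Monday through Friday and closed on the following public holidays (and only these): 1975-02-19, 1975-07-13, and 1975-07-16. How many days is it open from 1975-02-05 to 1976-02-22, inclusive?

1975-02-05 is a Wednesday.
From 1975-02-05 to 1976-02-22 is 383 days inclusive.
383 = 7 × 54 + 5, so there are 54 full weeks plus 5 extra days.
Each full week contributes 5 weekdays (Mon–Fri): 54 × 5 = 270.
The 5 extra days are Wednesday, Thursday, Friday, Saturday, Sunday — 3 of them qualify.
Total: 270 + 3 = 273.
Holidays: 1975-02-19 (Wed); 1975-07-13 (Sun); 1975-07-16 (Wed).
2 of the 3 holidays fall on weekdays; the rest are weekends and were already excluded.
Business days: 273 − 2 = 271.

271 working days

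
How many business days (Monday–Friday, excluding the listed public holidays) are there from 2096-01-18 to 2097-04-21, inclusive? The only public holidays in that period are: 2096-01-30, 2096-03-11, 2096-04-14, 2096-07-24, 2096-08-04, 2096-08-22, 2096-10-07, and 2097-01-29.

324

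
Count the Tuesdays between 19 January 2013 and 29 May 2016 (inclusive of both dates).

175

19 January 2013 is a Saturday.
From 19 January 2013 to 29 May 2016 is 1227 days inclusive.
1227 = 7 × 175 + 2, so there are 175 full weeks plus 2 extra days.
Each full week contributes one Tuesday: 175 so far.
The 2 extra days are Saturday, Sunday — none qualify.
Total: 175 + 0 = 175.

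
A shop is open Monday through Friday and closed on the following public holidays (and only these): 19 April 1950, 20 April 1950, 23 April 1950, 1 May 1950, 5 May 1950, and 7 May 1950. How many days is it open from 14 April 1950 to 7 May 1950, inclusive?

12

14 April 1950 is a Friday.
The range spans 24 days (inclusive of both endpoints).
24 = 7 × 3 + 3, so there are 3 full weeks plus 3 extra days.
Each full week contributes 5 weekdays (Mon–Fri): 3 × 5 = 15.
The 3 extra days are Fri, Sat, Sun — 1 of them qualifies.
Total: 15 + 1 = 16.
Holidays: 19 April 1950 (Wed); 20 April 1950 (Thu); 23 April 1950 (Sun); 1 May 1950 (Mon); 5 May 1950 (Fri); 7 May 1950 (Sun).
4 of the 6 holidays fall on weekdays; the rest are weekends and were already excluded.
Business days: 16 − 4 = 12.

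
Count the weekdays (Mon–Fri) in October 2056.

22

2056-10-01 is a Sunday.
The range spans 31 days (inclusive of both endpoints).
31 = 7 × 4 + 3, so there are 4 full weeks plus 3 extra days.
Each full week contributes 5 weekdays (Mon–Fri): 4 × 5 = 20.
The 3 extra days are Sun, Mon, Tue — 2 of them qualify.
Total: 20 + 2 = 22.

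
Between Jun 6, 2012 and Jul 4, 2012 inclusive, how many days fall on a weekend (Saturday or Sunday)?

8

Jun 6, 2012 is a Wednesday.
That's 29 days from start to end, counting both.
29 = 7 × 4 + 1, so there are 4 full weeks plus 1 extra day.
Each full week contributes 2 weekend days (Sat, Sun): 4 × 2 = 8.
The 1 extra day is Wed — none qualify.
Total: 8 + 0 = 8.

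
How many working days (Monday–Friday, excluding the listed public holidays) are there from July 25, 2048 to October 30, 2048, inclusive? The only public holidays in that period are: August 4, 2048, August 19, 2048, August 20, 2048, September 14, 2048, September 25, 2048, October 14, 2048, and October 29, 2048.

July 25, 2048 is a Saturday.
From July 25, 2048 to October 30, 2048 is 98 days inclusive.
98 = 7 × 14, so the span is exactly 14 full weeks.
Each full week contributes 5 weekdays (Mon–Fri): 14 × 5 = 70.
Holidays: August 4, 2048 (Tue); August 19, 2048 (Wed); August 20, 2048 (Thu); September 14, 2048 (Mon); September 25, 2048 (Fri); October 14, 2048 (Wed); October 29, 2048 (Thu).
All 7 holidays fall on weekdays, so subtract 7.
Business days: 70 − 7 = 63.

63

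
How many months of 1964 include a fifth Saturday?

4

A month has five Saturdays exactly when Saturday falls within its first (length − 28) days.
Jan: 31 days, starts Wed → 5 of Wed, Thu, Fri
Feb: 29 days, starts Sat → 5 of Sat ✓
Mar: 31 days, starts Sun → 5 of Sun, Mon, Tue
Apr: 30 days, starts Wed → 5 of Wed, Thu
May: 31 days, starts Fri → 5 of Fri, Sat, Sun ✓
Jun: 30 days, starts Mon → 5 of Mon, Tue
Jul: 31 days, starts Wed → 5 of Wed, Thu, Fri
Aug: 31 days, starts Sat → 5 of Sat, Sun, Mon ✓
Sep: 30 days, starts Tue → 5 of Tue, Wed
Oct: 31 days, starts Thu → 5 of Thu, Fri, Sat ✓
Nov: 30 days, starts Sun → 5 of Sun, Mon
Dec: 31 days, starts Tue → 5 of Tue, Wed, Thu
Months with five Saturdays: Feb, May, Aug, Oct.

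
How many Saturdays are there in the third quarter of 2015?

13

July 1, 2015 is a Wednesday.
The range spans 92 days (inclusive of both endpoints).
92 = 7 × 13 + 1, so there are 13 full weeks plus 1 extra day.
Each full week contributes one Saturday: 13 so far.
The 1 extra day is Wednesday — none qualify.
Total: 13 + 0 = 13.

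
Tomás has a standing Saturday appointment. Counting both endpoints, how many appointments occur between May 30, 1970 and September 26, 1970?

May 30, 1970 is a Saturday.
From May 30, 1970 to September 26, 1970 is 120 days inclusive.
120 = 7 × 17 + 1, so there are 17 full weeks plus 1 extra day.
Each full week contributes one Saturday: 17 so far.
The 1 extra day is Sat — 1 of them qualifies.
Total: 17 + 1 = 18.

18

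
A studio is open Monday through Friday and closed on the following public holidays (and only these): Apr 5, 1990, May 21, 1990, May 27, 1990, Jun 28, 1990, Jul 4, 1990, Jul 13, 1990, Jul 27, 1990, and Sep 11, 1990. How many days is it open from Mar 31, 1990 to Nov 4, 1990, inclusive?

148

Mar 31, 1990 is a Saturday.
That's 219 days from start to end, counting both.
219 = 7 × 31 + 2, so there are 31 full weeks plus 2 extra days.
Each full week contributes 5 weekdays (Mon–Fri): 31 × 5 = 155.
The 2 extra days are Saturday, Sunday — none qualify.
Total: 155 + 0 = 155.
Holidays: Apr 5, 1990 (Thu); May 21, 1990 (Mon); May 27, 1990 (Sun); Jun 28, 1990 (Thu); Jul 4, 1990 (Wed); Jul 13, 1990 (Fri); Jul 27, 1990 (Fri); Sep 11, 1990 (Tue).
7 of the 8 holidays fall on weekdays; the rest are weekends and were already excluded.
Business days: 155 − 7 = 148.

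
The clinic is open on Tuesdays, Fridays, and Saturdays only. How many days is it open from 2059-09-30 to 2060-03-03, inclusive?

67

2059-09-30 is a Tuesday.
That's 156 days from start to end, counting both.
156 = 7 × 22 + 2, so there are 22 full weeks plus 2 extra days.
Each full week contributes 3 days from the set (Tue, Fri, Sat): 22 × 3 = 66.
The 2 extra days are Tuesday, Wednesday — 1 of them qualifies.
Total: 66 + 1 = 67.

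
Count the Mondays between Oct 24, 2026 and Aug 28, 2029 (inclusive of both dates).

Oct 24, 2026 is a Saturday.
The range spans 1040 days (inclusive of both endpoints).
1040 = 7 × 148 + 4, so there are 148 full weeks plus 4 extra days.
Each full week contributes one Monday: 148 so far.
The 4 extra days are Saturday, Sunday, Monday, Tuesday — 1 of them qualifies.
Total: 148 + 1 = 149.

149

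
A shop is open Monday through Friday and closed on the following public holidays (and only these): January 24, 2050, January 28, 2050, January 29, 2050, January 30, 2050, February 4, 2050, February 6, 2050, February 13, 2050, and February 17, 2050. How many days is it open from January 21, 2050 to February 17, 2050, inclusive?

16

January 21, 2050 is a Friday.
From January 21, 2050 to February 17, 2050 is 28 days inclusive.
28 = 7 × 4, so the span is exactly 4 full weeks.
Each full week contributes 5 weekdays (Mon–Fri): 4 × 5 = 20.
Total: 20.
Holidays: January 24, 2050 (Mon); January 28, 2050 (Fri); January 29, 2050 (Sat); January 30, 2050 (Sun); February 4, 2050 (Fri); February 6, 2050 (Sun); February 13, 2050 (Sun); February 17, 2050 (Thu).
4 of the 8 holidays fall on weekdays; the rest are weekends and were already excluded.
Business days: 20 − 4 = 16.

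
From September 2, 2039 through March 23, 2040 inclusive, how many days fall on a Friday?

30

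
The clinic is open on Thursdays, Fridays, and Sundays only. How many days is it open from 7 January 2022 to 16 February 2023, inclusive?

7 January 2022 is a Friday.
That's 406 days from start to end, counting both.
406 = 7 × 58, so the span is exactly 58 full weeks.
Each full week contributes 3 days from the set (Thu, Fri, Sun): 58 × 3 = 174.

174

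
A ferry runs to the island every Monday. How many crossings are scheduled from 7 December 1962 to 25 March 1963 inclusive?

7 December 1962 is a Friday.
From 7 December 1962 to 25 March 1963 is 109 days inclusive.
109 = 7 × 15 + 4, so there are 15 full weeks plus 4 extra days.
Each full week contributes one Monday: 15 so far.
The 4 extra days are Friday, Saturday, Sunday, Monday — 1 of them qualifies.
Total: 15 + 1 = 16.

16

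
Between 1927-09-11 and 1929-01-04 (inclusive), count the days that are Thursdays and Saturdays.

1927-09-11 is a Sunday.
That's 482 days from start to end, counting both.
482 = 7 × 68 + 6, so there are 68 full weeks plus 6 extra days.
Each full week contributes 2 days from the set (Thu, Sat): 68 × 2 = 136.
The 6 extra days are Sunday, Monday, Tuesday, Wednesday, Thursday, Friday — 1 of them qualifies.
Total: 136 + 1 = 137.

137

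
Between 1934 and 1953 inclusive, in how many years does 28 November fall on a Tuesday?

Day of week of November 28 in each year:
1934: Wed, 1935: Thu, 1936: Sat, 1937: Sun, 1938: Mon, 1939: Tue ✓, 1940: Thu, 1941: Fri, 1942: Sat, 1943: Sun, 1944: Tue ✓, 1945: Wed, 1946: Thu, 1947: Fri, 1948: Sun, 1949: Mon, 1950: Tue ✓, 1951: Wed, 1952: Fri, 1953: Sat
Tuesdays: 1939, 1944, 1950.

3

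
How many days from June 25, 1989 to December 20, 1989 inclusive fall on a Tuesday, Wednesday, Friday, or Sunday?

June 25, 1989 is a Sunday.
That's 179 days from start to end, counting both.
179 = 7 × 25 + 4, so there are 25 full weeks plus 4 extra days.
Each full week contributes 4 days from the set (Tue, Wed, Fri, Sun): 25 × 4 = 100.
The 4 extra days are Sunday, Monday, Tuesday, Wednesday — 3 of them qualify.
Total: 100 + 3 = 103.

103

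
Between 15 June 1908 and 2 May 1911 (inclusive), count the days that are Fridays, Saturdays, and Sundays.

15 June 1908 is a Monday.
The range spans 1052 days (inclusive of both endpoints).
1052 = 7 × 150 + 2, so there are 150 full weeks plus 2 extra days.
Each full week contributes 3 days from the set (Fri, Sat, Sun): 150 × 3 = 450.
The 2 extra days are Monday, Tuesday — none qualify.
Total: 450 + 0 = 450.

450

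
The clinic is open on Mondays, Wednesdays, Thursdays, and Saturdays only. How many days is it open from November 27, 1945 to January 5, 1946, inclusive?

23

November 27, 1945 is a Tuesday.
The range spans 40 days (inclusive of both endpoints).
40 = 7 × 5 + 5, so there are 5 full weeks plus 5 extra days.
Each full week contributes 4 days from the set (Mon, Wed, Thu, Sat): 5 × 4 = 20.
The 5 extra days are Tue, Wed, Thu, Fri, Sat — 3 of them qualify.
Total: 20 + 3 = 23.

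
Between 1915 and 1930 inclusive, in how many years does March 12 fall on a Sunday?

Day of week of March 12 in each year:
1915: Fri, 1916: Sun ✓, 1917: Mon, 1918: Tue, 1919: Wed, 1920: Fri, 1921: Sat, 1922: Sun ✓, 1923: Mon, 1924: Wed, 1925: Thu, 1926: Fri, 1927: Sat, 1928: Mon, 1929: Tue, 1930: Wed
Sundays: 1916, 1922.

2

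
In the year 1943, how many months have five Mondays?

A month has five Mondays exactly when Monday falls within its first (length − 28) days.
Jan: 31 days, starts Fri → 5 of Fri, Sat, Sun
Feb: 28 days, starts Mon → 5 of (none)
Mar: 31 days, starts Mon → 5 of Mon, Tue, Wed ✓
Apr: 30 days, starts Thu → 5 of Thu, Fri
May: 31 days, starts Sat → 5 of Sat, Sun, Mon ✓
Jun: 30 days, starts Tue → 5 of Tue, Wed
Jul: 31 days, starts Thu → 5 of Thu, Fri, Sat
Aug: 31 days, starts Sun → 5 of Sun, Mon, Tue ✓
Sep: 30 days, starts Wed → 5 of Wed, Thu
Oct: 31 days, starts Fri → 5 of Fri, Sat, Sun
Nov: 30 days, starts Mon → 5 of Mon, Tue ✓
Dec: 31 days, starts Wed → 5 of Wed, Thu, Fri
Months with five Mondays: Mar, May, Aug, Nov.

4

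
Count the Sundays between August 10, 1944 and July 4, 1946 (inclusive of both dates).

99 Sundays

August 10, 1944 is a Thursday.
The range spans 694 days (inclusive of both endpoints).
694 = 7 × 99 + 1, so there are 99 full weeks plus 1 extra day.
Each full week contributes one Sunday: 99 so far.
The 1 extra day is Thursday — none qualify.
Total: 99 + 0 = 99.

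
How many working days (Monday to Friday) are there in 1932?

1932-01-01 is a Friday.
The range spans 366 days (inclusive of both endpoints).
366 = 7 × 52 + 2, so there are 52 full weeks plus 2 extra days.
Each full week contributes 5 weekdays (Mon–Fri): 52 × 5 = 260.
The 2 extra days are Fri, Sat — 1 of them qualifies.
Total: 260 + 1 = 261.

261 weekdays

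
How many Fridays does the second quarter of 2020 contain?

13

April 1, 2020 is a Wednesday.
The range spans 91 days (inclusive of both endpoints).
91 = 7 × 13, so the span is exactly 13 full weeks.
Each full week contributes one Friday: 13 so far.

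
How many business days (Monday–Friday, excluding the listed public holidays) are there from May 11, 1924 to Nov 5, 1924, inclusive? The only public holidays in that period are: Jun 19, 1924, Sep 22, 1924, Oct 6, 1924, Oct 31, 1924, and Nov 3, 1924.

May 11, 1924 is a Sunday.
The range spans 179 days (inclusive of both endpoints).
179 = 7 × 25 + 4, so there are 25 full weeks plus 4 extra days.
Each full week contributes 5 weekdays (Mon–Fri): 25 × 5 = 125.
The 4 extra days are Sunday, Monday, Tuesday, Wednesday — 3 of them qualify.
Total: 125 + 3 = 128.
Holidays: Jun 19, 1924 (Thu); Sep 22, 1924 (Mon); Oct 6, 1924 (Mon); Oct 31, 1924 (Fri); Nov 3, 1924 (Mon).
All 5 holidays fall on weekdays, so subtract 5.
Business days: 128 − 5 = 123.

123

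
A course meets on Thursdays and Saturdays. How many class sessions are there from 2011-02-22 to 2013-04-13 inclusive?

2011-02-22 is a Tuesday.
The range spans 782 days (inclusive of both endpoints).
782 = 7 × 111 + 5, so there are 111 full weeks plus 5 extra days.
Each full week contributes 2 days from the set (Thu, Sat): 111 × 2 = 222.
The 5 extra days are Tue, Wed, Thu, Fri, Sat — 2 of them qualify.
Total: 222 + 2 = 224.

224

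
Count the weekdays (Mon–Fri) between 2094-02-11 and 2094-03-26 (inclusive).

2094-02-11 is a Thursday.
From 2094-02-11 to 2094-03-26 is 44 days inclusive.
44 = 7 × 6 + 2, so there are 6 full weeks plus 2 extra days.
Each full week contributes 5 weekdays (Mon–Fri): 6 × 5 = 30.
The 2 extra days are Thursday, Friday — 2 of them qualify.
Total: 30 + 2 = 32.

32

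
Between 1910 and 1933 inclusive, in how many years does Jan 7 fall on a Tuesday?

3

Day of week of January 7 in each year:
1910: Fri, 1911: Sat, 1912: Sun, 1913: Tue ✓, 1914: Wed, 1915: Thu, 1916: Fri, 1917: Sun, 1918: Mon, 1919: Tue ✓, 1920: Wed, 1921: Fri, 1922: Sat, 1923: Sun, 1924: Mon, 1925: Wed, 1926: Thu, 1927: Fri, 1928: Sat, 1929: Mon, 1930: Tue ✓, 1931: Wed, 1932: Thu, 1933: Sat
Tuesdays: 1913, 1919, 1930.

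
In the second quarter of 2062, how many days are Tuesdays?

13

1 April 2062 is a Saturday.
From 1 April 2062 to 30 June 2062 is 91 days inclusive.
91 = 7 × 13, so the span is exactly 13 full weeks.
Each full week contributes one Tuesday: 13 so far.
Total: 13.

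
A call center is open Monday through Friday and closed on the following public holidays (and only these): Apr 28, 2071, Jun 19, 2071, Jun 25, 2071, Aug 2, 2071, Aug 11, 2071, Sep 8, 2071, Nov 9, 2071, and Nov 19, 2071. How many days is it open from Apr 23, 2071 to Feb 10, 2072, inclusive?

203 business days

Apr 23, 2071 is a Thursday.
The range spans 294 days (inclusive of both endpoints).
294 = 7 × 42, so the span is exactly 42 full weeks.
Each full week contributes 5 weekdays (Mon–Fri): 42 × 5 = 210.
Total: 210.
Holidays: Apr 28, 2071 (Tue); Jun 19, 2071 (Fri); Jun 25, 2071 (Thu); Aug 2, 2071 (Sun); Aug 11, 2071 (Tue); Sep 8, 2071 (Tue); Nov 9, 2071 (Mon); Nov 19, 2071 (Thu).
7 of the 8 holidays fall on weekdays; the rest are weekends and were already excluded.
Business days: 210 − 7 = 203.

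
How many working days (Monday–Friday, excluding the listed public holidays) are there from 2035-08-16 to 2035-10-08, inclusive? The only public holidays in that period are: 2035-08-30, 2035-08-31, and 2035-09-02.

36

2035-08-16 is a Thursday.
That's 54 days from start to end, counting both.
54 = 7 × 7 + 5, so there are 7 full weeks plus 5 extra days.
Each full week contributes 5 weekdays (Mon–Fri): 7 × 5 = 35.
The 5 extra days are Thu, Fri, Sat, Sun, Mon — 3 of them qualify.
Total: 35 + 3 = 38.
Holidays: 2035-08-30 (Thu); 2035-08-31 (Fri); 2035-09-02 (Sun).
2 of the 3 holidays fall on weekdays; the rest are weekends and were already excluded.
Business days: 38 − 2 = 36.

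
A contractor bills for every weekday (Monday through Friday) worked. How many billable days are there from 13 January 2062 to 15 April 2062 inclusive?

66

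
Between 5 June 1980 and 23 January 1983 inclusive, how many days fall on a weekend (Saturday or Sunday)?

5 June 1980 is a Thursday.
From 5 June 1980 to 23 January 1983 is 963 days inclusive.
963 = 7 × 137 + 4, so there are 137 full weeks plus 4 extra days.
Each full week contributes 2 weekend days (Sat, Sun): 137 × 2 = 274.
The 4 extra days are Thu, Fri, Sat, Sun — 2 of them qualify.
Total: 274 + 2 = 276.

276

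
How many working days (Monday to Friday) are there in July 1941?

1 July 1941 is a Tuesday.
From 1 July 1941 to 31 July 1941 is 31 days inclusive.
31 = 7 × 4 + 3, so there are 4 full weeks plus 3 extra days.
Each full week contributes 5 weekdays (Mon–Fri): 4 × 5 = 20.
The 3 extra days are Tuesday, Wednesday, Thursday — 3 of them qualify.
Total: 20 + 3 = 23.

23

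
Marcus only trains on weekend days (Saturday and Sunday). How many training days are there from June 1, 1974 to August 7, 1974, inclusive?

20

June 1, 1974 is a Saturday.
The range spans 68 days (inclusive of both endpoints).
68 = 7 × 9 + 5, so there are 9 full weeks plus 5 extra days.
Each full week contributes 2 weekend days (Sat, Sun): 9 × 2 = 18.
The 5 extra days are Sat, Sun, Mon, Tue, Wed — 2 of them qualify.
Total: 18 + 2 = 20.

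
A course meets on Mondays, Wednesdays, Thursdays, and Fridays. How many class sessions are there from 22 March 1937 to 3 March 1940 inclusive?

22 March 1937 is a Monday.
The range spans 1078 days (inclusive of both endpoints).
1078 = 7 × 154, so the span is exactly 154 full weeks.
Each full week contributes 4 days from the set (Mon, Wed, Thu, Fri): 154 × 4 = 616.

616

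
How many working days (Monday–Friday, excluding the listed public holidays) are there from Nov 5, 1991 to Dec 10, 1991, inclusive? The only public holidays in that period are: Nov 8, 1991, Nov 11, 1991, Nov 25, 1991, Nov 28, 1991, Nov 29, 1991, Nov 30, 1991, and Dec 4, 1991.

Nov 5, 1991 is a Tuesday.
From Nov 5, 1991 to Dec 10, 1991 is 36 days inclusive.
36 = 7 × 5 + 1, so there are 5 full weeks plus 1 extra day.
Each full week contributes 5 weekdays (Mon–Fri): 5 × 5 = 25.
The 1 extra day is Tuesday — 1 of them qualifies.
Total: 25 + 1 = 26.
Holidays: Nov 8, 1991 (Fri); Nov 11, 1991 (Mon); Nov 25, 1991 (Mon); Nov 28, 1991 (Thu); Nov 29, 1991 (Fri); Nov 30, 1991 (Sat); Dec 4, 1991 (Wed).
6 of the 7 holidays fall on weekdays; the rest are weekends and were already excluded.
Business days: 26 − 6 = 20.

20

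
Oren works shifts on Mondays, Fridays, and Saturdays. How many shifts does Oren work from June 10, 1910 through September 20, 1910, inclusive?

June 10, 1910 is a Friday.
The range spans 103 days (inclusive of both endpoints).
103 = 7 × 14 + 5, so there are 14 full weeks plus 5 extra days.
Each full week contributes 3 days from the set (Mon, Fri, Sat): 14 × 3 = 42.
The 5 extra days are Fri, Sat, Sun, Mon, Tue — 3 of them qualify.
Total: 42 + 3 = 45.

45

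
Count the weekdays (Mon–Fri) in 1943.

261 weekdays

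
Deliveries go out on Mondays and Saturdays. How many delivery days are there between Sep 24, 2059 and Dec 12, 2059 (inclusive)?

22

Sep 24, 2059 is a Wednesday.
That's 80 days from start to end, counting both.
80 = 7 × 11 + 3, so there are 11 full weeks plus 3 extra days.
Each full week contributes 2 days from the set (Mon, Sat): 11 × 2 = 22.
The 3 extra days are Wednesday, Thursday, Friday — none qualify.
Total: 22 + 0 = 22.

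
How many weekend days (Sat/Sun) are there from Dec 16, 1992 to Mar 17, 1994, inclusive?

130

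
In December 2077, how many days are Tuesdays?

4

December 1, 2077 is a Wednesday.
That's 31 days from start to end, counting both.
31 = 7 × 4 + 3, so there are 4 full weeks plus 3 extra days.
Each full week contributes one Tuesday: 4 so far.
The 3 extra days are Wednesday, Thursday, Friday — none qualify.
Total: 4 + 0 = 4.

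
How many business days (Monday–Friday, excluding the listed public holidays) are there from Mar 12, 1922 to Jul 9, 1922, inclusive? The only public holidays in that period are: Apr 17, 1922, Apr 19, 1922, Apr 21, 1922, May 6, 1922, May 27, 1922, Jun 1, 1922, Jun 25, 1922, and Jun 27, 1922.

Mar 12, 1922 is a Sunday.
That's 120 days from start to end, counting both.
120 = 7 × 17 + 1, so there are 17 full weeks plus 1 extra day.
Each full week contributes 5 weekdays (Mon–Fri): 17 × 5 = 85.
The 1 extra day is Sunday — none qualify.
Total: 85 + 0 = 85.
Holidays: Apr 17, 1922 (Mon); Apr 19, 1922 (Wed); Apr 21, 1922 (Fri); May 6, 1922 (Sat); May 27, 1922 (Sat); Jun 1, 1922 (Thu); Jun 25, 1922 (Sun); Jun 27, 1922 (Tue).
5 of the 8 holidays fall on weekdays; the rest are weekends and were already excluded.
Business days: 85 − 5 = 80.

80 business days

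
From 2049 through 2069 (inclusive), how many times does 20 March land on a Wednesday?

Day of week of March 20 in each year:
2049: Sat, 2050: Sun, 2051: Mon, 2052: Wed ✓, 2053: Thu, 2054: Fri, 2055: Sat, 2056: Mon, 2057: Tue, 2058: Wed ✓, 2059: Thu, 2060: Sat, 2061: Sun, 2062: Mon, 2063: Tue, 2064: Thu, 2065: Fri, 2066: Sat, 2067: Sun, 2068: Tue, 2069: Wed ✓
Wednesdays: 2052, 2058, 2069.

3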